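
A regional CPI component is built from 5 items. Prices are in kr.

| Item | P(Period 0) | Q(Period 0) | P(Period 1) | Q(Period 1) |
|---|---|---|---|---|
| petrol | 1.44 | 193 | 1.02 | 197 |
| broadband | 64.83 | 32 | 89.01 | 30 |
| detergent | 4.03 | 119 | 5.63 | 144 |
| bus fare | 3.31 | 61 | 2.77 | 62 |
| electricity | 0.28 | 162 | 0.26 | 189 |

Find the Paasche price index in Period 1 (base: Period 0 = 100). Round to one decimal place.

Paasche price index uses current-period quantities as weights.
ΣP(Period 1)·Q(Period 1) = 1.02×197 + 89.01×30 + 5.63×144 + 2.77×62 + 0.26×189 = 200.94 + 2670.3 + 810.72 + 171.74 + 49.14 = 3902.84
ΣP(Period 0)·Q(Period 1) = 1.44×197 + 64.83×30 + 4.03×144 + 3.31×62 + 0.28×189 = 283.68 + 1944.9 + 580.32 + 205.22 + 52.92 = 3067.04
Index = 3902.84 / 3067.04 × 100 = 127.2510

127.3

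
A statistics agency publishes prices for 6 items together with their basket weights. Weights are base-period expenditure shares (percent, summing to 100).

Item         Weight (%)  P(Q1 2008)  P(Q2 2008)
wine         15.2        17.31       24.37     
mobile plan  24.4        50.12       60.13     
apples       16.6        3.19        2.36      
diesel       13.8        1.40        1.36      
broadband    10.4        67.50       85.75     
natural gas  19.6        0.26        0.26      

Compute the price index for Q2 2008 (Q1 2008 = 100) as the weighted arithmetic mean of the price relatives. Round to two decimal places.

wine: 15.2 × (24.37/17.31) = 15.2 × 1.407857 = 21.3994
mobile plan: 24.4 × (60.13/50.12) = 24.4 × 1.199721 = 29.2732
apples: 16.6 × (2.36/3.19) = 16.6 × 0.739812 = 12.2809
diesel: 13.8 × (1.36/1.40) = 13.8 × 0.971429 = 13.4057
broadband: 10.4 × (85.75/67.50) = 10.4 × 1.270370 = 13.2119
natural gas: 19.6 × (0.26/0.26) = 19.6 × 1.000000 = 19.6000
Index = Σ wᵢ·(p₁ᵢ/p₀ᵢ) = 21.3994 + 29.2732 + 12.2809 + 13.4057 + 13.2119 + 19.6000 = 109.1711

109.17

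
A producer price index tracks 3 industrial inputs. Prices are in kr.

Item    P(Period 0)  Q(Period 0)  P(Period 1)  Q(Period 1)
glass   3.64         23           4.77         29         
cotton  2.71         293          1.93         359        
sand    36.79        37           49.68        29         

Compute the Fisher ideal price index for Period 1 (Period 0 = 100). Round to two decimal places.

Laspeyres component (base-period weights):
ΣP(Period 1)Q(Period 0) = 4.77×23 + 1.93×293 + 49.68×37 = 109.71 + 565.49 + 1838.16 = 2513.36
ΣP(Period 0)Q(Period 0) = 3.64×23 + 2.71×293 + 36.79×37 = 83.72 + 794.03 + 1361.23 = 2238.98
L = 2513.36 / 2238.98 × 100 = 112.2547
Paasche component (current-period weights):
ΣP(Period 1)Q(Period 1) = 4.77×29 + 1.93×359 + 49.68×29 = 138.33 + 692.87 + 1440.72 = 2271.92
ΣP(Period 0)Q(Period 1) = 3.64×29 + 2.71×359 + 36.79×29 = 105.56 + 972.89 + 1066.91 = 2145.36
P = 2271.92 / 2145.36 × 100 = 105.8992
Fisher = √(L × P) = √(112.2547 × 105.8992) = 109.0307

109.03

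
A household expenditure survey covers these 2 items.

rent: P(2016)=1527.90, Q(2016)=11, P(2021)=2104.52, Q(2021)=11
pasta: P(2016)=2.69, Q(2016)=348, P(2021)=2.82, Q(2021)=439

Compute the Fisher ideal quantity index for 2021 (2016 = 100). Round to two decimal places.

Laspeyres component (base-period weights):
ΣP(2016)Q(2021) = 1527.90×11 + 2.69×439 = 16806.9 + 1180.91 = 17987.81
ΣP(2016)Q(2016) = 1527.90×11 + 2.69×348 = 16806.9 + 936.12 = 17743.02
L = 17987.81 / 17743.02 × 100 = 101.3796
Paasche component (current-period weights):
ΣP(2021)Q(2021) = 2104.52×11 + 2.82×439 = 23149.72 + 1237.98 = 24387.7
ΣP(2021)Q(2016) = 2104.52×11 + 2.82×348 = 23149.72 + 981.36 = 24131.08
P = 24387.7 / 24131.08 × 100 = 101.0634
Fisher = √(L × P) = √(101.3796 × 101.0634) = 101.2214

101.22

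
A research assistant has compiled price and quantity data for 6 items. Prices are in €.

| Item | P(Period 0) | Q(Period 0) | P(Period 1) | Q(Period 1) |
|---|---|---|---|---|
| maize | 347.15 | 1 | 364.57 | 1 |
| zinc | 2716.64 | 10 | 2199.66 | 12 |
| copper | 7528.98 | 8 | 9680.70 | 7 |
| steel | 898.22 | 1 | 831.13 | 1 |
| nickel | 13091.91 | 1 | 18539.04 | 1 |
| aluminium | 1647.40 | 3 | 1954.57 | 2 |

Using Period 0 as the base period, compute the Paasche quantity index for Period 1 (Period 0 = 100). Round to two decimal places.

Paasche quantity index uses current-period prices as weights.
ΣP(Period 1)·Q(Period 1) = 364.57×1 + 2199.66×12 + 9680.70×7 + 831.13×1 + 18539.04×1 + 1954.57×2 = 364.57 + 26395.92 + 67764.9 + 831.13 + 18539.04 + 3909.14 = 117804.7
ΣP(Period 1)·Q(Period 0) = 364.57×1 + 2199.66×10 + 9680.70×8 + 831.13×1 + 18539.04×1 + 1954.57×3 = 364.57 + 21996.6 + 77445.6 + 831.13 + 18539.04 + 5863.71 = 125040.65
Index = 117804.7 / 125040.65 × 100 = 94.2131

94.21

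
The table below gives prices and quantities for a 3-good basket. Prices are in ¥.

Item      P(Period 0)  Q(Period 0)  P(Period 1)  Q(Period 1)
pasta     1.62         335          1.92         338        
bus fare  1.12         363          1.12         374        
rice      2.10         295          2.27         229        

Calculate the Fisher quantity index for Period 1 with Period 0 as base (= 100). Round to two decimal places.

Laspeyres component (base-period weights):
ΣP(Period 0)Q(Period 1) = 1.62×338 + 1.12×374 + 2.10×229 = 547.56 + 418.88 + 480.9 = 1447.34
ΣP(Period 0)Q(Period 0) = 1.62×335 + 1.12×363 + 2.10×295 = 542.7 + 406.56 + 619.5 = 1568.76
L = 1447.34 / 1568.76 × 100 = 92.2601
Paasche component (current-period weights):
ΣP(Period 1)Q(Period 1) = 1.92×338 + 1.12×374 + 2.27×229 = 648.96 + 418.88 + 519.83 = 1587.67
ΣP(Period 1)Q(Period 0) = 1.92×335 + 1.12×363 + 2.27×295 = 643.2 + 406.56 + 669.65 = 1719.41
P = 1587.67 / 1719.41 × 100 = 92.3381
Fisher = √(L × P) = √(92.2601 × 92.3381) = 92.2991

92.30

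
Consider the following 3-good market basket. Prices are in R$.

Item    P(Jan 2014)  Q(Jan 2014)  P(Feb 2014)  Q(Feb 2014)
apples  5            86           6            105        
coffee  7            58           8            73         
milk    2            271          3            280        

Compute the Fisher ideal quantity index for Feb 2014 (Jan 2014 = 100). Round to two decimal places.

115.19

Laspeyres component (base-period weights):
ΣP(Jan 2014)Q(Feb 2014) = 5×105 + 7×73 + 2×280 = 525 + 511 + 560 = 1596
ΣP(Jan 2014)Q(Jan 2014) = 5×86 + 7×58 + 2×271 = 430 + 406 + 542 = 1378
L = 1596 / 1378 × 100 = 115.8200
Paasche component (current-period weights):
ΣP(Feb 2014)Q(Feb 2014) = 6×105 + 8×73 + 3×280 = 630 + 584 + 840 = 2054
ΣP(Feb 2014)Q(Jan 2014) = 6×86 + 8×58 + 3×271 = 516 + 464 + 813 = 1793
P = 2054 / 1793 × 100 = 114.5566
Fisher = √(L × P) = √(115.8200 × 114.5566) = 115.1866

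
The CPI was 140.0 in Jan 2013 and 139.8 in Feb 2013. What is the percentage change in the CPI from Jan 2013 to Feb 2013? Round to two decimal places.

Change = (139.8 − 140.0) / 140.0 × 100
       = -0.2 / 140.0 × 100 = -0.1429%

-0.14%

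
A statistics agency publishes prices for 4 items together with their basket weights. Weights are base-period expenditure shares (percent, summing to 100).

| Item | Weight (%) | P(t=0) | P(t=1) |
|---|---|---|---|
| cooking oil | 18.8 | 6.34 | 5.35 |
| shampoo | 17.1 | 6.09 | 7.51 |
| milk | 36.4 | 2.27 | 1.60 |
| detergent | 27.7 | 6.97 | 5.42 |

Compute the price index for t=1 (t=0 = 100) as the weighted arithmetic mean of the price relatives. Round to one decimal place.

cooking oil: 18.8 × (5.35/6.34) = 18.8 × 0.843849 = 15.8644
shampoo: 17.1 × (7.51/6.09) = 17.1 × 1.233169 = 21.0872
milk: 36.4 × (1.60/2.27) = 36.4 × 0.704846 = 25.6564
detergent: 27.7 × (5.42/6.97) = 27.7 × 0.777618 = 21.5400
Index = Σ wᵢ·(p₁ᵢ/p₀ᵢ) = 15.8644 + 21.0872 + 25.6564 + 21.5400 = 84.1480

84.1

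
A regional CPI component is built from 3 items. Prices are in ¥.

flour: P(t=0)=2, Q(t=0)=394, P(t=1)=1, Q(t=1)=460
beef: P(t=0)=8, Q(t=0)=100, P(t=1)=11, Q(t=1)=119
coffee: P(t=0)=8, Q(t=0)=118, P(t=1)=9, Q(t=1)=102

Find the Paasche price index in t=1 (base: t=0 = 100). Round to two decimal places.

Paasche price index uses current-period quantities as weights.
ΣP(t=1)·Q(t=1) = 1×460 + 11×119 + 9×102 = 460 + 1309 + 918 = 2687
ΣP(t=0)·Q(t=1) = 2×460 + 8×119 + 8×102 = 920 + 952 + 816 = 2688
Index = 2687 / 2688 × 100 = 99.9628

99.96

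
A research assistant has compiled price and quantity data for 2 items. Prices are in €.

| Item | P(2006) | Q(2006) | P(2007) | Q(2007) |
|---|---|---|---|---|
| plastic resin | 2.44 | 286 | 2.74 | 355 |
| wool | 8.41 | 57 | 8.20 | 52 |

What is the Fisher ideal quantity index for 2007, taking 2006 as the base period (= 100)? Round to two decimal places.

111.28

Laspeyres component (base-period weights):
ΣP(2006)Q(2007) = 2.44×355 + 8.41×52 = 866.2 + 437.32 = 1303.52
ΣP(2006)Q(2006) = 2.44×286 + 8.41×57 = 697.84 + 479.37 = 1177.21
L = 1303.52 / 1177.21 × 100 = 110.7296
Paasche component (current-period weights):
ΣP(2007)Q(2007) = 2.74×355 + 8.20×52 = 972.7 + 426.4 = 1399.1
ΣP(2007)Q(2006) = 2.74×286 + 8.20×57 = 783.64 + 467.4 = 1251.04
P = 1399.1 / 1251.04 × 100 = 111.8350
Fisher = √(L × P) = √(110.7296 × 111.8350) = 111.2809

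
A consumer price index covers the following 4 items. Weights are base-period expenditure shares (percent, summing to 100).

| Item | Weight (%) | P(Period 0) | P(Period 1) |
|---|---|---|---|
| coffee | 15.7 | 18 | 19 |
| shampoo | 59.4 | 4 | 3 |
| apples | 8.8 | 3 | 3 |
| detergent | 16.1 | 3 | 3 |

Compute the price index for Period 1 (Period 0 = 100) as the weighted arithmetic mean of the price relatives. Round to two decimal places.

coffee: 15.7 × (19/18) = 15.7 × 1.055556 = 16.5722
shampoo: 59.4 × (3/4) = 59.4 × 0.750000 = 44.5500
apples: 8.8 × (3/3) = 8.8 × 1.000000 = 8.8000
detergent: 16.1 × (3/3) = 16.1 × 1.000000 = 16.1000
Index = Σ wᵢ·(p₁ᵢ/p₀ᵢ) = 16.5722 + 44.5500 + 8.8000 + 16.1000 = 86.0222

86.02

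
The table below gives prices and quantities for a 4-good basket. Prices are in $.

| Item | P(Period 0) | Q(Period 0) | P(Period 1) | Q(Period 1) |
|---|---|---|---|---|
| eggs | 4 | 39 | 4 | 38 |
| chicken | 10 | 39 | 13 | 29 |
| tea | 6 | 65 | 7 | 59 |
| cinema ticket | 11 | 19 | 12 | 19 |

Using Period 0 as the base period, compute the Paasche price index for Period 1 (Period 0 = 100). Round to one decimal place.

116.4

Paasche price index uses current-period quantities as weights.
ΣP(Period 1)·Q(Period 1) = 4×38 + 13×29 + 7×59 + 12×19 = 152 + 377 + 413 + 228 = 1170
ΣP(Period 0)·Q(Period 1) = 4×38 + 10×29 + 6×59 + 11×19 = 152 + 290 + 354 + 209 = 1005
Index = 1170 / 1005 × 100 = 116.4179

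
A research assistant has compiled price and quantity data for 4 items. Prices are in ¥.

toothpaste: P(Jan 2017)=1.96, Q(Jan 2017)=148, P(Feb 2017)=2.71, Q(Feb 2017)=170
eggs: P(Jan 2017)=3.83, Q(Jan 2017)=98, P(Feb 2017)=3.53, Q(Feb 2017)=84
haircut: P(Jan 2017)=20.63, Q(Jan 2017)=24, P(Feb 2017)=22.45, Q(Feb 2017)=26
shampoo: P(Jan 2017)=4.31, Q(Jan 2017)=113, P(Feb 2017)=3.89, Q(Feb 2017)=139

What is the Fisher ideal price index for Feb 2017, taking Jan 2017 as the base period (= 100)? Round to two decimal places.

104.91

Laspeyres component (base-period weights):
ΣP(Feb 2017)Q(Jan 2017) = 2.71×148 + 3.53×98 + 22.45×24 + 3.89×113 = 401.08 + 345.94 + 538.8 + 439.57 = 1725.39
ΣP(Jan 2017)Q(Jan 2017) = 1.96×148 + 3.83×98 + 20.63×24 + 4.31×113 = 290.08 + 375.34 + 495.12 + 487.03 = 1647.57
L = 1725.39 / 1647.57 × 100 = 104.7233
Paasche component (current-period weights):
ΣP(Feb 2017)Q(Feb 2017) = 2.71×170 + 3.53×84 + 22.45×26 + 3.89×139 = 460.7 + 296.52 + 583.7 + 540.71 = 1881.63
ΣP(Jan 2017)Q(Feb 2017) = 1.96×170 + 3.83×84 + 20.63×26 + 4.31×139 = 333.2 + 321.72 + 536.38 + 599.09 = 1790.39
P = 1881.63 / 1790.39 × 100 = 105.0961
Fisher = √(L × P) = √(104.7233 × 105.0961) = 104.9095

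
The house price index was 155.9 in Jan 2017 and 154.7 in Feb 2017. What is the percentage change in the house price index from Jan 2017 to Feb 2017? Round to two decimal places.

-0.77%

Change = (154.7 − 155.9) / 155.9 × 100
       = -1.2 / 155.9 × 100 = -0.7697%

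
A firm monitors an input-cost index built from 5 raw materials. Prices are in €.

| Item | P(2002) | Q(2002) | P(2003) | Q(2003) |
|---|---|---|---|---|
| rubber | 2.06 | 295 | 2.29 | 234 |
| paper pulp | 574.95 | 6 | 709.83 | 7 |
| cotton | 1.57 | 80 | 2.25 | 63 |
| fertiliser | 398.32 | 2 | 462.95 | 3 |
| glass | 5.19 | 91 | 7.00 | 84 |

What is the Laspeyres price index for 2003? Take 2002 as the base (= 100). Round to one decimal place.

Laspeyres price index uses base-period quantities as weights.
ΣP(2003)·Q(2002) = 2.29×295 + 709.83×6 + 2.25×80 + 462.95×2 + 7.00×91 = 675.55 + 4258.98 + 180 + 925.9 + 637 = 6677.43
ΣP(2002)·Q(2002) = 2.06×295 + 574.95×6 + 1.57×80 + 398.32×2 + 5.19×91 = 607.7 + 3449.7 + 125.6 + 796.64 + 472.29 = 5451.93
Index = 6677.43 / 5451.93 × 100 = 122.4783

122.5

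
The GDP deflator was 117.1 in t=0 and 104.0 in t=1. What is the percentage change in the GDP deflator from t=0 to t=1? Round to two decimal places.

Change = (104.0 − 117.1) / 117.1 × 100
       = -13.1 / 117.1 × 100 = -11.1870%

-11.19%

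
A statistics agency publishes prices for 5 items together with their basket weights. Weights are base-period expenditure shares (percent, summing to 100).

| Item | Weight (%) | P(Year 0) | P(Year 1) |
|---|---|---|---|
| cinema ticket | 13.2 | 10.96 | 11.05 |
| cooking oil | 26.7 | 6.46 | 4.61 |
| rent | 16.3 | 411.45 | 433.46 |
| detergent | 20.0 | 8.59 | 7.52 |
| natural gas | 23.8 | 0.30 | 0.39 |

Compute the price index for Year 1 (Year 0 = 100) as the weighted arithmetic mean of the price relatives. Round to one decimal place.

cinema ticket: 13.2 × (11.05/10.96) = 13.2 × 1.008212 = 13.3084
cooking oil: 26.7 × (4.61/6.46) = 26.7 × 0.713622 = 19.0537
rent: 16.3 × (433.46/411.45) = 16.3 × 1.053494 = 17.1719
detergent: 20.0 × (7.52/8.59) = 20.0 × 0.875437 = 17.5087
natural gas: 23.8 × (0.39/0.30) = 23.8 × 1.300000 = 30.9400
Index = Σ wᵢ·(p₁ᵢ/p₀ᵢ) = 13.3084 + 19.0537 + 17.1719 + 17.5087 + 30.9400 = 97.9828

98.0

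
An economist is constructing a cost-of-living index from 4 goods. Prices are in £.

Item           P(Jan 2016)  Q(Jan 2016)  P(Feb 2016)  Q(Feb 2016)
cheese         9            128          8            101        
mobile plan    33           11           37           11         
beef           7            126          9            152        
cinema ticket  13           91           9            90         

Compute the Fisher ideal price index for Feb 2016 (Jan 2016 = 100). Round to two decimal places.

Laspeyres component (base-period weights):
ΣP(Feb 2016)Q(Jan 2016) = 8×128 + 37×11 + 9×126 + 9×91 = 1024 + 407 + 1134 + 819 = 3384
ΣP(Jan 2016)Q(Jan 2016) = 9×128 + 33×11 + 7×126 + 13×91 = 1152 + 363 + 882 + 1183 = 3580
L = 3384 / 3580 × 100 = 94.5251
Paasche component (current-period weights):
ΣP(Feb 2016)Q(Feb 2016) = 8×101 + 37×11 + 9×152 + 9×90 = 808 + 407 + 1368 + 810 = 3393
ΣP(Jan 2016)Q(Feb 2016) = 9×101 + 33×11 + 7×152 + 13×90 = 909 + 363 + 1064 + 1170 = 3506
P = 3393 / 3506 × 100 = 96.7770
Fisher = √(L × P) = √(94.5251 × 96.7770) = 95.6444

95.64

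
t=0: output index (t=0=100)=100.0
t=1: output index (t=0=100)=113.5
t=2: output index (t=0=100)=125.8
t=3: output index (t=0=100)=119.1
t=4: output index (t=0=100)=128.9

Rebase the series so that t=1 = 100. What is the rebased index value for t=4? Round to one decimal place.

113.6

Rebased(t=4) = 128.9 / 113.5 × 100 = 113.5683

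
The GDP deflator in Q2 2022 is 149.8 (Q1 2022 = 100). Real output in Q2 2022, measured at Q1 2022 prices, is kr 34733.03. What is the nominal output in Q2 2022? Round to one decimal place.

Nominal = Real × (Index/100) = 34733.03 × (149.8/100)
        = 34733.03 × 1.498 = 52030.0789

52030.1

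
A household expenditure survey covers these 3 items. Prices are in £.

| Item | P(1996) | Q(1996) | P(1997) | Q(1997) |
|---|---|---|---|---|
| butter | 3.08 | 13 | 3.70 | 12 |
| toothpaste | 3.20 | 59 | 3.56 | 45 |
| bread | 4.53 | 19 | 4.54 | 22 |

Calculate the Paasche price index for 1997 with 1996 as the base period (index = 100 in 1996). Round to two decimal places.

Paasche price index uses current-period quantities as weights.
ΣP(1997)·Q(1997) = 3.70×12 + 3.56×45 + 4.54×22 = 44.4 + 160.2 + 99.88 = 304.48
ΣP(1996)·Q(1997) = 3.08×12 + 3.20×45 + 4.53×22 = 36.96 + 144 + 99.66 = 280.62
Index = 304.48 / 280.62 × 100 = 108.5026

108.50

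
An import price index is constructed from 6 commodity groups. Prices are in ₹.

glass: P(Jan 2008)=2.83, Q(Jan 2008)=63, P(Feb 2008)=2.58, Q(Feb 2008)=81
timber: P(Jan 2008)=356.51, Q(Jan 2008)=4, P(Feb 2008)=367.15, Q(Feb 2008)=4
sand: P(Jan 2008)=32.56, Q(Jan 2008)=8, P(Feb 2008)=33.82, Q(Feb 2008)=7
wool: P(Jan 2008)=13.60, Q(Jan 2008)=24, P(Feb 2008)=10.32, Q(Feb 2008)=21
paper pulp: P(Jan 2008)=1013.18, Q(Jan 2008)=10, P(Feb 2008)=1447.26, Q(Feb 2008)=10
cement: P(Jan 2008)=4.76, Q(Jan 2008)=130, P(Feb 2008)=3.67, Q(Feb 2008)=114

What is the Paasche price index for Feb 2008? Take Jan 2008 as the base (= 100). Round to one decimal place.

132.5

Paasche price index uses current-period quantities as weights.
ΣP(Feb 2008)·Q(Feb 2008) = 2.58×81 + 367.15×4 + 33.82×7 + 10.32×21 + 1447.26×10 + 3.67×114 = 208.98 + 1468.6 + 236.74 + 216.72 + 14472.6 + 418.38 = 17022.02
ΣP(Jan 2008)·Q(Feb 2008) = 2.83×81 + 356.51×4 + 32.56×7 + 13.60×21 + 1013.18×10 + 4.76×114 = 229.23 + 1426.04 + 227.92 + 285.6 + 10131.8 + 542.64 = 12843.23
Index = 17022.02 / 12843.23 × 100 = 132.5369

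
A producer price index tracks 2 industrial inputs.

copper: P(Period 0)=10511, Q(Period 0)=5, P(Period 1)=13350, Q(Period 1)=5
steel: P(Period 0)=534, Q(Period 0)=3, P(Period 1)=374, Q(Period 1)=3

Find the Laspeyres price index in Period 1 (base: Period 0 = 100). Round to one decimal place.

Laspeyres price index uses base-period quantities as weights.
ΣP(Period 1)·Q(Period 0) = 13350×5 + 374×3 = 66750 + 1122 = 67872
ΣP(Period 0)·Q(Period 0) = 10511×5 + 534×3 = 52555 + 1602 = 54157
Index = 67872 / 54157 × 100 = 125.3245

125.3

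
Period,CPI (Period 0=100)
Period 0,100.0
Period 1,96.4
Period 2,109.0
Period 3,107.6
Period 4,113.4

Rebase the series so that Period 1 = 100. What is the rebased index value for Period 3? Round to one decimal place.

Rebased(Period 3) = 107.6 / 96.4 × 100 = 111.6183

111.6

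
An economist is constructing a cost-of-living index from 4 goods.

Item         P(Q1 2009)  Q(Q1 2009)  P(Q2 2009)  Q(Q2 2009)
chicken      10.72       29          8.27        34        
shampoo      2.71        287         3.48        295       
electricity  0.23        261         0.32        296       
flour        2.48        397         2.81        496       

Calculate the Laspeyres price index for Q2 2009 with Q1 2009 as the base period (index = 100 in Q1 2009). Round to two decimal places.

Laspeyres price index uses base-period quantities as weights.
ΣP(Q2 2009)·Q(Q1 2009) = 8.27×29 + 3.48×287 + 0.32×261 + 2.81×397 = 239.83 + 998.76 + 83.52 + 1115.57 = 2437.68
ΣP(Q1 2009)·Q(Q1 2009) = 10.72×29 + 2.71×287 + 0.23×261 + 2.48×397 = 310.88 + 777.77 + 60.03 + 984.56 = 2133.24
Index = 2437.68 / 2133.24 × 100 = 114.2712

114.27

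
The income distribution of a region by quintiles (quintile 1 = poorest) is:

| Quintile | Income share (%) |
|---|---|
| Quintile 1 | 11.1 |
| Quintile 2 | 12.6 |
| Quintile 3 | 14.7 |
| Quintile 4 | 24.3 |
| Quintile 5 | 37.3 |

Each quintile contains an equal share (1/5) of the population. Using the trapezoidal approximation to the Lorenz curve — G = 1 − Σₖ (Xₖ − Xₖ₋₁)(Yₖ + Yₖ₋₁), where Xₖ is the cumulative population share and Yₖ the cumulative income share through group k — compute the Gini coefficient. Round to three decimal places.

Cumulative income shares Yₖ: 0.1110, 0.2370, 0.3840, 0.6270, 1.0000
Σ (Xₖ−Xₖ₋₁)(Yₖ+Yₖ₋₁) = (1/5)(0.1110+0.0000) + (1/5)(0.2370+0.1110) + (1/5)(0.3840+0.2370) + (1/5)(0.6270+0.3840) + (1/5)(1.0000+0.6270)
  = 0.0222 + 0.0696 + 0.1242 + 0.2022 + 0.3254 = 0.7436
G = 1 − 0.7436 = 0.2564

0.256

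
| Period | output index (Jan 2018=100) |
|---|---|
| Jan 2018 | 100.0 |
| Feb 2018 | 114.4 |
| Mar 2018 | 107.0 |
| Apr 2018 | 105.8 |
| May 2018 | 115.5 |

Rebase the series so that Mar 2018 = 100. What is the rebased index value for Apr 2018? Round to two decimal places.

98.88

Rebased(Apr 2018) = 105.8 / 107.0 × 100 = 98.8785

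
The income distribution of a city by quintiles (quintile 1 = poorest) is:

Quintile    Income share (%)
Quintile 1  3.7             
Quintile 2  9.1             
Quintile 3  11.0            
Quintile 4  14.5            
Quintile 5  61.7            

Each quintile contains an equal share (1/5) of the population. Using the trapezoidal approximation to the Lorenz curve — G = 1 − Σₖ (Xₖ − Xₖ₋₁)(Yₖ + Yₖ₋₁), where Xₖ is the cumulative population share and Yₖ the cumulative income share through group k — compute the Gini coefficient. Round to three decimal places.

Cumulative income shares Yₖ: 0.0370, 0.1280, 0.2380, 0.3830, 1.0000
Σ (Xₖ−Xₖ₋₁)(Yₖ+Yₖ₋₁) = (1/5)(0.0370+0.0000) + (1/5)(0.1280+0.0370) + (1/5)(0.2380+0.1280) + (1/5)(0.3830+0.2380) + (1/5)(1.0000+0.3830)
  = 0.0074 + 0.0330 + 0.0732 + 0.1242 + 0.2766 = 0.5144
G = 1 − 0.5144 = 0.4856

0.486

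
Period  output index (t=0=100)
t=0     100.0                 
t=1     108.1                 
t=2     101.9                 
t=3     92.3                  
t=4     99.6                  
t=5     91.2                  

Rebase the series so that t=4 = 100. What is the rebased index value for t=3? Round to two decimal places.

Rebased(t=3) = 92.3 / 99.6 × 100 = 92.6707

92.67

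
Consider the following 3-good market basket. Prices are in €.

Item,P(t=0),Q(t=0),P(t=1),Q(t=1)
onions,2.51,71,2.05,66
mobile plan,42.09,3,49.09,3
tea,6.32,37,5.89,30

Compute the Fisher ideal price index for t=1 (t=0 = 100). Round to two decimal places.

Laspeyres component (base-period weights):
ΣP(t=1)Q(t=0) = 2.05×71 + 49.09×3 + 5.89×37 = 145.55 + 147.27 + 217.93 = 510.75
ΣP(t=0)Q(t=0) = 2.51×71 + 42.09×3 + 6.32×37 = 178.21 + 126.27 + 233.84 = 538.32
L = 510.75 / 538.32 × 100 = 94.8785
Paasche component (current-period weights):
ΣP(t=1)Q(t=1) = 2.05×66 + 49.09×3 + 5.89×30 = 135.3 + 147.27 + 176.7 = 459.27
ΣP(t=0)Q(t=1) = 2.51×66 + 42.09×3 + 6.32×30 = 165.66 + 126.27 + 189.6 = 481.53
P = 459.27 / 481.53 × 100 = 95.3772
Fisher = √(L × P) = √(94.8785 × 95.3772) = 95.1275

95.13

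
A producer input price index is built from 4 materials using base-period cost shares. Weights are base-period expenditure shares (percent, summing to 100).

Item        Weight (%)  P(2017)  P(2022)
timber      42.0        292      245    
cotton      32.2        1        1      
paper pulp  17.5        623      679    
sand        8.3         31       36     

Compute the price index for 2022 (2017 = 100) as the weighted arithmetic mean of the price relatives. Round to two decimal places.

96.15

timber: 42.0 × (245/292) = 42.0 × 0.839041 = 35.2397
cotton: 32.2 × (1/1) = 32.2 × 1.000000 = 32.2000
paper pulp: 17.5 × (679/623) = 17.5 × 1.089888 = 19.0730
sand: 8.3 × (36/31) = 8.3 × 1.161290 = 9.6387
Index = Σ wᵢ·(p₁ᵢ/p₀ᵢ) = 35.2397 + 32.2000 + 19.0730 + 9.6387 = 96.1515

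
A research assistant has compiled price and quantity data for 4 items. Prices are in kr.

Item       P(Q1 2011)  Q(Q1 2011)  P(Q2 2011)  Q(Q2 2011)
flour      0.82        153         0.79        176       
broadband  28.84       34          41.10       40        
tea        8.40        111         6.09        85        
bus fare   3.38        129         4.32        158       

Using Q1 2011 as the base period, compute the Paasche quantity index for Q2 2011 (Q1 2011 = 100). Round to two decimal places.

Paasche quantity index uses current-period prices as weights.
ΣP(Q2 2011)·Q(Q2 2011) = 0.79×176 + 41.10×40 + 6.09×85 + 4.32×158 = 139.04 + 1644 + 517.65 + 682.56 = 2983.25
ΣP(Q2 2011)·Q(Q1 2011) = 0.79×153 + 41.10×34 + 6.09×111 + 4.32×129 = 120.87 + 1397.4 + 675.99 + 557.28 = 2751.54
Index = 2983.25 / 2751.54 × 100 = 108.4211

108.42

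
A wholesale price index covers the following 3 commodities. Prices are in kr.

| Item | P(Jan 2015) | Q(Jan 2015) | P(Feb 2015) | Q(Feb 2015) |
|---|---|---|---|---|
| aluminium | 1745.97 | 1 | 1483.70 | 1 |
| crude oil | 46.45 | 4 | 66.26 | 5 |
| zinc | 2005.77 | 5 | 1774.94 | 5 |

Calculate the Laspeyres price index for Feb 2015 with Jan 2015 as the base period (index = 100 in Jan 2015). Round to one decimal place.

Laspeyres price index uses base-period quantities as weights.
ΣP(Feb 2015)·Q(Jan 2015) = 1483.70×1 + 66.26×4 + 1774.94×5 = 1483.7 + 265.04 + 8874.7 = 10623.44
ΣP(Jan 2015)·Q(Jan 2015) = 1745.97×1 + 46.45×4 + 2005.77×5 = 1745.97 + 185.8 + 10028.85 = 11960.62
Index = 10623.44 / 11960.62 × 100 = 88.8201

88.8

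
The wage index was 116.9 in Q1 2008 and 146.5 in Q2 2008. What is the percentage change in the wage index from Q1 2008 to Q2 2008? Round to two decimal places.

Change = (146.5 − 116.9) / 116.9 × 100
       = 29.6 / 116.9 × 100 = 25.3208%

25.32%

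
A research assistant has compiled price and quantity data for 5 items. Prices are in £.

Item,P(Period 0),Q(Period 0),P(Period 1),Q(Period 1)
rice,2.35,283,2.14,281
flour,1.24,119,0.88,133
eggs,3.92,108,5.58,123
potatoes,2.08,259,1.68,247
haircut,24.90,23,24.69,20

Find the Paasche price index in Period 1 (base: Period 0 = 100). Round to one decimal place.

Paasche price index uses current-period quantities as weights.
ΣP(Period 1)·Q(Period 1) = 2.14×281 + 0.88×133 + 5.58×123 + 1.68×247 + 24.69×20 = 601.34 + 117.04 + 686.34 + 414.96 + 493.8 = 2313.48
ΣP(Period 0)·Q(Period 1) = 2.35×281 + 1.24×133 + 3.92×123 + 2.08×247 + 24.90×20 = 660.35 + 164.92 + 482.16 + 513.76 + 498 = 2319.19
Index = 2313.48 / 2319.19 × 100 = 99.7538

99.8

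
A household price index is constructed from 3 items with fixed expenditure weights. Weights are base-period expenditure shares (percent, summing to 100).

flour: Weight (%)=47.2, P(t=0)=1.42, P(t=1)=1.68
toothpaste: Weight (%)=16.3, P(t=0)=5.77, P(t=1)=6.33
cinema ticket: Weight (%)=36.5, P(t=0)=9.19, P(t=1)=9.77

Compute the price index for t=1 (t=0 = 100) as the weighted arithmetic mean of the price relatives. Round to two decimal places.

112.53

flour: 47.2 × (1.68/1.42) = 47.2 × 1.183099 = 55.8423
toothpaste: 16.3 × (6.33/5.77) = 16.3 × 1.097054 = 17.8820
cinema ticket: 36.5 × (9.77/9.19) = 36.5 × 1.063112 = 38.8036
Index = Σ wᵢ·(p₁ᵢ/p₀ᵢ) = 55.8423 + 17.8820 + 38.8036 = 112.5278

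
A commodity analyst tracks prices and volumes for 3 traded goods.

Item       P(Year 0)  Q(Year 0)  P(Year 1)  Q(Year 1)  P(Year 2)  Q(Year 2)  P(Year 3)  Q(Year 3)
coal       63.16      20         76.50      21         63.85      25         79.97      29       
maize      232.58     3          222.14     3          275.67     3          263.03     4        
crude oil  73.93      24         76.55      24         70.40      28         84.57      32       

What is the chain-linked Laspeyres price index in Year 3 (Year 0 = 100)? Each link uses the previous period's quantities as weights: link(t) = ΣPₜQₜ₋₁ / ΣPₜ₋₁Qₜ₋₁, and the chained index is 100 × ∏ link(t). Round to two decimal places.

Link Year 0→Year 1:
ΣP(Year 1)Q(Year 0) = 76.50×20 + 222.14×3 + 76.55×24 = 1530 + 666.42 + 1837.2 = 4033.62
ΣP(Year 0)Q(Year 0) = 63.16×20 + 232.58×3 + 73.93×24 = 1263.2 + 697.74 + 1774.32 = 3735.26
link = 4033.62/3735.26 = 1.079877
Link Year 1→Year 2:
ΣP(Year 2)Q(Year 1) = 63.85×21 + 275.67×3 + 70.40×24 = 1340.85 + 827.01 + 1689.6 = 3857.46
ΣP(Year 1)Q(Year 1) = 76.50×21 + 222.14×3 + 76.55×24 = 1606.5 + 666.42 + 1837.2 = 4110.12
link = 3857.46/4110.12 = 0.938527
Link Year 2→Year 3:
ΣP(Year 3)Q(Year 2) = 79.97×25 + 263.03×3 + 84.57×28 = 1999.25 + 789.09 + 2367.96 = 5156.3
ΣP(Year 2)Q(Year 2) = 63.85×25 + 275.67×3 + 70.40×28 = 1596.25 + 827.01 + 1971.2 = 4394.46
link = 5156.3/4394.46 = 1.173364
Chained index = 100 × 1.079877 × 0.938527 × 1.173364 = 118.9197

118.92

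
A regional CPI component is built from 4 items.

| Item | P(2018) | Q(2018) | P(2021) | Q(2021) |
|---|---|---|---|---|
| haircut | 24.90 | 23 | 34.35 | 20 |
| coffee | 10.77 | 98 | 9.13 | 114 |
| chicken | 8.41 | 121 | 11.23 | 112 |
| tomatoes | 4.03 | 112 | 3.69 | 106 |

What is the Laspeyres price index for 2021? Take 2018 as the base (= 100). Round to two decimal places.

111.62

Laspeyres price index uses base-period quantities as weights.
ΣP(2021)·Q(2018) = 34.35×23 + 9.13×98 + 11.23×121 + 3.69×112 = 790.05 + 894.74 + 1358.83 + 413.28 = 3456.9
ΣP(2018)·Q(2018) = 24.90×23 + 10.77×98 + 8.41×121 + 4.03×112 = 572.7 + 1055.46 + 1017.61 + 451.36 = 3097.13
Index = 3456.9 / 3097.13 × 100 = 111.6162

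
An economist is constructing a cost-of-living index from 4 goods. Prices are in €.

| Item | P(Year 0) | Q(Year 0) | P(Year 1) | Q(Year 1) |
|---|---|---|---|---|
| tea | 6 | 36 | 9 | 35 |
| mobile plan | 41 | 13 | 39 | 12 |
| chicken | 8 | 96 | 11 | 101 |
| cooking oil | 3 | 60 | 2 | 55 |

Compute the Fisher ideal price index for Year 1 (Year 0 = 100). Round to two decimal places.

118.95

Laspeyres component (base-period weights):
ΣP(Year 1)Q(Year 0) = 9×36 + 39×13 + 11×96 + 2×60 = 324 + 507 + 1056 + 120 = 2007
ΣP(Year 0)Q(Year 0) = 6×36 + 41×13 + 8×96 + 3×60 = 216 + 533 + 768 + 180 = 1697
L = 2007 / 1697 × 100 = 118.2675
Paasche component (current-period weights):
ΣP(Year 1)Q(Year 1) = 9×35 + 39×12 + 11×101 + 2×55 = 315 + 468 + 1111 + 110 = 2004
ΣP(Year 0)Q(Year 1) = 6×35 + 41×12 + 8×101 + 3×55 = 210 + 492 + 808 + 165 = 1675
P = 2004 / 1675 × 100 = 119.6418
Fisher = √(L × P) = √(118.2675 × 119.6418) = 118.9527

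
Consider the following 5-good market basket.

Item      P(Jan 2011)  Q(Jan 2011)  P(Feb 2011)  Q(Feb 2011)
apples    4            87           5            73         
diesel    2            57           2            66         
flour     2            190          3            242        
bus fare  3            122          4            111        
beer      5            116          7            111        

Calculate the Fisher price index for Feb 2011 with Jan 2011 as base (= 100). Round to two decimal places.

135.68

Laspeyres component (base-period weights):
ΣP(Feb 2011)Q(Jan 2011) = 5×87 + 2×57 + 3×190 + 4×122 + 7×116 = 435 + 114 + 570 + 488 + 812 = 2419
ΣP(Jan 2011)Q(Jan 2011) = 4×87 + 2×57 + 2×190 + 3×122 + 5×116 = 348 + 114 + 380 + 366 + 580 = 1788
L = 2419 / 1788 × 100 = 135.2908
Paasche component (current-period weights):
ΣP(Feb 2011)Q(Feb 2011) = 5×73 + 2×66 + 3×242 + 4×111 + 7×111 = 365 + 132 + 726 + 444 + 777 = 2444
ΣP(Jan 2011)Q(Feb 2011) = 4×73 + 2×66 + 2×242 + 3×111 + 5×111 = 292 + 132 + 484 + 333 + 555 = 1796
P = 2444 / 1796 × 100 = 136.0802
Fisher = √(L × P) = √(135.2908 × 136.0802) = 135.6849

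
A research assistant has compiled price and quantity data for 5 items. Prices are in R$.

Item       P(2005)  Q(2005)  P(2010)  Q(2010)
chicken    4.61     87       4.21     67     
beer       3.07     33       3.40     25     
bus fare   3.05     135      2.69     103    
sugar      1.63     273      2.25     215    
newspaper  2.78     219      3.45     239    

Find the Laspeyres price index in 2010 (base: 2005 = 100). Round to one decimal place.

Laspeyres price index uses base-period quantities as weights.
ΣP(2010)·Q(2005) = 4.21×87 + 3.40×33 + 2.69×135 + 2.25×273 + 3.45×219 = 366.27 + 112.2 + 363.15 + 614.25 + 755.55 = 2211.42
ΣP(2005)·Q(2005) = 4.61×87 + 3.07×33 + 3.05×135 + 1.63×273 + 2.78×219 = 401.07 + 101.31 + 411.75 + 444.99 + 608.82 = 1967.94
Index = 2211.42 / 1967.94 × 100 = 112.3723

112.4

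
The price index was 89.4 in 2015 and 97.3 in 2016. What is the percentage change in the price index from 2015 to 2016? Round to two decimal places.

8.84%

Change = (97.3 − 89.4) / 89.4 × 100
       = 7.9 / 89.4 × 100 = 8.8367%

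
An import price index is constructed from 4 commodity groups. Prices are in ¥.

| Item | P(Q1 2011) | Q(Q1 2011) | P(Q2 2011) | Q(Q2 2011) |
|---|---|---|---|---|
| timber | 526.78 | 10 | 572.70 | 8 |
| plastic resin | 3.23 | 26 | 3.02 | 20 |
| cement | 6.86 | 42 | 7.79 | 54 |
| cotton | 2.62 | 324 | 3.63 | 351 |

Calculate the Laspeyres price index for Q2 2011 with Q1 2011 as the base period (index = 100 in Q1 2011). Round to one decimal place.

Laspeyres price index uses base-period quantities as weights.
ΣP(Q2 2011)·Q(Q1 2011) = 572.70×10 + 3.02×26 + 7.79×42 + 3.63×324 = 5727 + 78.52 + 327.18 + 1176.12 = 7308.82
ΣP(Q1 2011)·Q(Q1 2011) = 526.78×10 + 3.23×26 + 6.86×42 + 2.62×324 = 5267.8 + 83.98 + 288.12 + 848.88 = 6488.78
Index = 7308.82 / 6488.78 × 100 = 112.6378

112.6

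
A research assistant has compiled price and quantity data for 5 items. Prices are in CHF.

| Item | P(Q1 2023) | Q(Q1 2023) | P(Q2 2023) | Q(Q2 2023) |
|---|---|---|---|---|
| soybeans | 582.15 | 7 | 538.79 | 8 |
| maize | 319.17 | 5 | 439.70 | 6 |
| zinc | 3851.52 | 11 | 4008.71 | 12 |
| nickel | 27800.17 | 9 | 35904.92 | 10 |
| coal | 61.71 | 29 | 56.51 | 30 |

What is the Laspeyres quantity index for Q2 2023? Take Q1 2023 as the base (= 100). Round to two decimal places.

Laspeyres quantity index uses base-period prices as weights.
ΣP(Q1 2023)·Q(Q2 2023) = 582.15×8 + 319.17×6 + 3851.52×12 + 27800.17×10 + 61.71×30 = 4657.2 + 1915.02 + 46218.24 + 278001.7 + 1851.3 = 332643.46
ΣP(Q1 2023)·Q(Q1 2023) = 582.15×7 + 319.17×5 + 3851.52×11 + 27800.17×9 + 61.71×29 = 4075.05 + 1595.85 + 42366.72 + 250201.53 + 1789.59 = 300028.74
Index = 332643.46 / 300028.74 × 100 = 110.8705

110.87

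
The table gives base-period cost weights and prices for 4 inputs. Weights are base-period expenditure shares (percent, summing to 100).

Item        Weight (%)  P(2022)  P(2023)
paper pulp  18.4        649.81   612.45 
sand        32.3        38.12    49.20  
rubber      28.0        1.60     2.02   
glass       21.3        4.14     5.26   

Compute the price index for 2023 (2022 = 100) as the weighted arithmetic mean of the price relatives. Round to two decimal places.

paper pulp: 18.4 × (612.45/649.81) = 18.4 × 0.942506 = 17.3421
sand: 32.3 × (49.20/38.12) = 32.3 × 1.290661 = 41.6884
rubber: 28.0 × (2.02/1.60) = 28.0 × 1.262500 = 35.3500
glass: 21.3 × (5.26/4.14) = 21.3 × 1.270531 = 27.0623
Index = Σ wᵢ·(p₁ᵢ/p₀ᵢ) = 17.3421 + 41.6884 + 35.3500 + 27.0623 = 121.4428

121.44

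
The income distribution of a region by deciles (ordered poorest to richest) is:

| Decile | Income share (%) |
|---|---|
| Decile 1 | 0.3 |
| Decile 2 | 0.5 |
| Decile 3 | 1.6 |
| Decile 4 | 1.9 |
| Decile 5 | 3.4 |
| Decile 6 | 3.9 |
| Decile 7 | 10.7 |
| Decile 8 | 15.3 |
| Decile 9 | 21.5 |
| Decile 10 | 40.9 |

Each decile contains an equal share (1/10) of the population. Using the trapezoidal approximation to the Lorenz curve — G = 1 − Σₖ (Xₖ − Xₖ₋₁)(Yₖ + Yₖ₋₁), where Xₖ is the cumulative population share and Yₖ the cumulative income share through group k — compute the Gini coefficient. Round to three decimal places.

0.608

Cumulative income shares Yₖ: 0.0030, 0.0080, 0.0240, 0.0430, 0.0770, 0.1160, 0.2230, 0.3760, 0.5910, 1.0000
Σ (Xₖ−Xₖ₋₁)(Yₖ+Yₖ₋₁) = (1/10)(0.0030+0.0000) + (1/10)(0.0080+0.0030) + (1/10)(0.0240+0.0080) + (1/10)(0.0430+0.0240) + (1/10)(0.0770+0.0430) + (1/10)(0.1160+0.0770) + (1/10)(0.2230+0.1160) + (1/10)(0.3760+0.2230) + (1/10)(0.5910+0.3760) + (1/10)(1.0000+0.5910)
  = 0.0003 + 0.0011 + 0.0032 + 0.0067 + 0.0120 + 0.0193 + 0.0339 + 0.0599 + 0.0967 + 0.1591 = 0.3922
G = 1 − 0.3922 = 0.6078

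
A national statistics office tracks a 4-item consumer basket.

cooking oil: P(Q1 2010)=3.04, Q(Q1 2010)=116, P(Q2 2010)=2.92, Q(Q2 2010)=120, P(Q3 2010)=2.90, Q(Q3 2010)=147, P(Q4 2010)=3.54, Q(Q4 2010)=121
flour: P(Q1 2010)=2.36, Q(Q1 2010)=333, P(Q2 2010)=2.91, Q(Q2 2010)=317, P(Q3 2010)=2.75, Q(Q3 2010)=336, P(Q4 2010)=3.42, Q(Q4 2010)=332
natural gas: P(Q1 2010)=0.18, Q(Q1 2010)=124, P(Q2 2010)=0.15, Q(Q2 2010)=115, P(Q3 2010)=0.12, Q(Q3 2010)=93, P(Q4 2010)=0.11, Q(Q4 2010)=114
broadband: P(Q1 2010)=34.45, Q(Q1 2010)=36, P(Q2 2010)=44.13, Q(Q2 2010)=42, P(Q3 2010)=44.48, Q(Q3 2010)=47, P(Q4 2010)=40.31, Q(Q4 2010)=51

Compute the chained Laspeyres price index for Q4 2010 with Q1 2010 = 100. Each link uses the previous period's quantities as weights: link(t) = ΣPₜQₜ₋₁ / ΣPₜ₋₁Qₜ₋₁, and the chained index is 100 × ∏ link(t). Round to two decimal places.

124.03

Link Q1 2010→Q2 2010:
ΣP(Q2 2010)Q(Q1 2010) = 2.92×116 + 2.91×333 + 0.15×124 + 44.13×36 = 338.72 + 969.03 + 18.6 + 1588.68 = 2915.03
ΣP(Q1 2010)Q(Q1 2010) = 3.04×116 + 2.36×333 + 0.18×124 + 34.45×36 = 352.64 + 785.88 + 22.32 + 1240.2 = 2401.04
link = 2915.03/2401.04 = 1.214070
Link Q2 2010→Q3 2010:
ΣP(Q3 2010)Q(Q2 2010) = 2.90×120 + 2.75×317 + 0.12×115 + 44.48×42 = 348 + 871.75 + 13.8 + 1868.16 = 3101.71
ΣP(Q2 2010)Q(Q2 2010) = 2.92×120 + 2.91×317 + 0.15×115 + 44.13×42 = 350.4 + 922.47 + 17.25 + 1853.46 = 3143.58
link = 3101.71/3143.58 = 0.986681
Link Q3 2010→Q4 2010:
ΣP(Q4 2010)Q(Q3 2010) = 3.54×147 + 3.42×336 + 0.11×93 + 40.31×47 = 520.38 + 1149.12 + 10.23 + 1894.57 = 3574.3
ΣP(Q3 2010)Q(Q3 2010) = 2.90×147 + 2.75×336 + 0.12×93 + 44.48×47 = 426.3 + 924 + 11.16 + 2090.56 = 3452.02
link = 3574.3/3452.02 = 1.035423
Chained index = 100 × 1.214070 × 0.986681 × 1.035423 = 124.0332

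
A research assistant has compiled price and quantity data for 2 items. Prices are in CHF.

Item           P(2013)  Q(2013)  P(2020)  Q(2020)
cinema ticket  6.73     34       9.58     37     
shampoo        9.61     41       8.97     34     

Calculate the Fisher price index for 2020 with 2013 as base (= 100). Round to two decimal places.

Laspeyres component (base-period weights):
ΣP(2020)Q(2013) = 9.58×34 + 8.97×41 = 325.72 + 367.77 = 693.49
ΣP(2013)Q(2013) = 6.73×34 + 9.61×41 = 228.82 + 394.01 = 622.83
L = 693.49 / 622.83 × 100 = 111.3450
Paasche component (current-period weights):
ΣP(2020)Q(2020) = 9.58×37 + 8.97×34 = 354.46 + 304.98 = 659.44
ΣP(2013)Q(2020) = 6.73×37 + 9.61×34 = 249.01 + 326.74 = 575.75
P = 659.44 / 575.75 × 100 = 114.5358
Fisher = √(L × P) = √(111.3450 × 114.5358) = 112.9291

112.93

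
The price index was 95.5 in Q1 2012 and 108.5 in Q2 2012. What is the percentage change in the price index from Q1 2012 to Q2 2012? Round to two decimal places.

Change = (108.5 − 95.5) / 95.5 × 100
       = 13.0 / 95.5 × 100 = 13.6126%

13.61%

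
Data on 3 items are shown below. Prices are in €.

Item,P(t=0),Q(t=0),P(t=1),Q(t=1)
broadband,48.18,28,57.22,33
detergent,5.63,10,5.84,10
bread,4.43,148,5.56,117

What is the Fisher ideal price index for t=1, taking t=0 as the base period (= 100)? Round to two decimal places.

Laspeyres component (base-period weights):
ΣP(t=1)Q(t=0) = 57.22×28 + 5.84×10 + 5.56×148 = 1602.16 + 58.4 + 822.88 = 2483.44
ΣP(t=0)Q(t=0) = 48.18×28 + 5.63×10 + 4.43×148 = 1349.04 + 56.3 + 655.64 = 2060.98
L = 2483.44 / 2060.98 × 100 = 120.4980
Paasche component (current-period weights):
ΣP(t=1)Q(t=1) = 57.22×33 + 5.84×10 + 5.56×117 = 1888.26 + 58.4 + 650.52 = 2597.18
ΣP(t=0)Q(t=1) = 48.18×33 + 5.63×10 + 4.43×117 = 1589.94 + 56.3 + 518.31 = 2164.55
P = 2597.18 / 2164.55 × 100 = 119.9871
Fisher = √(L × P) = √(120.4980 × 119.9871) = 120.2423

120.24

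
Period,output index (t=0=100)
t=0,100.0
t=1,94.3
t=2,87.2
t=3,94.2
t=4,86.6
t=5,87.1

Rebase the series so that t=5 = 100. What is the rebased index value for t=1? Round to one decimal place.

108.3

Rebased(t=1) = 94.3 / 87.1 × 100 = 108.2664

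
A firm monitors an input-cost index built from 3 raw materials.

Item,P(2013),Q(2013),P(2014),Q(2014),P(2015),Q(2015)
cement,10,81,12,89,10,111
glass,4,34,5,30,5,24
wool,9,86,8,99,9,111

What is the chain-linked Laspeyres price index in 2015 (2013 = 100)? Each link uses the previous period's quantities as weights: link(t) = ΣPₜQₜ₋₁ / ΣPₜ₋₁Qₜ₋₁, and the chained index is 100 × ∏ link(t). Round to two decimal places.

102.21

Link 2013→2014:
ΣP(2014)Q(2013) = 12×81 + 5×34 + 8×86 = 972 + 170 + 688 = 1830
ΣP(2013)Q(2013) = 10×81 + 4×34 + 9×86 = 810 + 136 + 774 = 1720
link = 1830/1720 = 1.063953
Link 2014→2015:
ΣP(2015)Q(2014) = 10×89 + 5×30 + 9×99 = 890 + 150 + 891 = 1931
ΣP(2014)Q(2014) = 12×89 + 5×30 + 8×99 = 1068 + 150 + 792 = 2010
link = 1931/2010 = 0.960697
Chained index = 100 × 1.063953 × 0.960697 = 102.2136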